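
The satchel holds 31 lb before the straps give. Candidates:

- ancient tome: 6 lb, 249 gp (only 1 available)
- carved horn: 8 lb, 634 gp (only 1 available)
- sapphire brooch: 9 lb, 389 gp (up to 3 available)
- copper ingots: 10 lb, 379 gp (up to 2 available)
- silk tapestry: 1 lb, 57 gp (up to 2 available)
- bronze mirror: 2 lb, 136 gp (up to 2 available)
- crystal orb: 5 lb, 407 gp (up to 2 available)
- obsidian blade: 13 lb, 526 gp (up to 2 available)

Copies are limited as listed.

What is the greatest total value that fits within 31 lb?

Density check — crystal orb 81.40, carved horn 79.25, bronze mirror 68.00, silk tapestry 57.00 are the best per lb.
The ratio heuristic lands on ancient tome + carved horn + 2×silk tapestry + 2×bronze mirror + 2×crystal orb (2083) but leaves 1 lb idle.
The 8 lb tied up in ancient tome and 2×silk tapestry is better spent on sapphire brooch — total rises to 2109 (31 lb).
That's the maximum — no swap from here does better than 2109.

2109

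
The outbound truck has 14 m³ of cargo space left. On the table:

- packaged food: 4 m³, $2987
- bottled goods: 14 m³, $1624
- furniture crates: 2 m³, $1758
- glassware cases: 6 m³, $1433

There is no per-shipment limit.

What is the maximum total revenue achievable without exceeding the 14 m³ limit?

12306

Ranking by ratio (revenue/m³): furniture crates 879.00, packaged food 746.75, glassware cases 238.83, bottled goods 116.00.
7×furniture crates uses 14 of the 14 m³ and totals 12306.
No other feasible combination exceeds 12306.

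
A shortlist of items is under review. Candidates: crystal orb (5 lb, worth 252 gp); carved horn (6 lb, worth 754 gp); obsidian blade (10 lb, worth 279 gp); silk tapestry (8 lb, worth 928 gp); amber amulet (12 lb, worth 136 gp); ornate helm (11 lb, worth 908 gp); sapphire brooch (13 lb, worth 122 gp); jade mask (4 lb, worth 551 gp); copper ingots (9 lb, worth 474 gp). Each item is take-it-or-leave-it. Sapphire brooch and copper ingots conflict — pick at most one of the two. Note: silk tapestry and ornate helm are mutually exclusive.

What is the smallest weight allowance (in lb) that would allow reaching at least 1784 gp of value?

Look for the lowest-weight combination reaching 1784.
carved horn + silk tapestry + jade mask reaches 2233 using 18 lb.
No combination under 18 lb hits 1784.

18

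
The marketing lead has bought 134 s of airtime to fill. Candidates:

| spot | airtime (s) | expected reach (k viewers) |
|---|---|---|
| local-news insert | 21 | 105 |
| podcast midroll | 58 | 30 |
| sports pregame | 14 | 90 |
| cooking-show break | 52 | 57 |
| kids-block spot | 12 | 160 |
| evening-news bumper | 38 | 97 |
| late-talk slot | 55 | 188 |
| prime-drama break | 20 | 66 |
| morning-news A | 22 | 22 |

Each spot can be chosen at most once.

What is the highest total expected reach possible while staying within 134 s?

By expected reach per s: kids-block spot 13.33, sports pregame 6.43, local-news insert 5.00 lead.
Taking local-news insert + sports pregame + kids-block spot + late-talk slot + prime-drama break: 122 s used, 609 in expected reach.
Runner-up local-news insert + sports pregame + kids-block spot + late-talk slot + morning-news A tops out at 565.

609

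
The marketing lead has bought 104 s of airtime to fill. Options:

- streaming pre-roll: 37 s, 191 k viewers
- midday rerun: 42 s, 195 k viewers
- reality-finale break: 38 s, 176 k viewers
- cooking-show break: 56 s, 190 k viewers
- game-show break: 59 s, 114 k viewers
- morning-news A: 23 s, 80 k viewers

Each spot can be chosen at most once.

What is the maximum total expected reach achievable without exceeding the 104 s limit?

466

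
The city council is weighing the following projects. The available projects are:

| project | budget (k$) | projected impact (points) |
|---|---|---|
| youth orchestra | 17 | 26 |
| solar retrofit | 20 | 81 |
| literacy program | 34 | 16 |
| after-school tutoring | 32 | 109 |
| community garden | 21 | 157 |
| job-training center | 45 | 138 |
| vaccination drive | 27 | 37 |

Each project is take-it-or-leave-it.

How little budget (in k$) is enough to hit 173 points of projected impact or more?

38

Minimise k$ subject to total projected impact ≥ 173.
youth orchestra + community garden: 183 projected impact at 38 k$.
Below 38 k$ the best achievable stays under 173.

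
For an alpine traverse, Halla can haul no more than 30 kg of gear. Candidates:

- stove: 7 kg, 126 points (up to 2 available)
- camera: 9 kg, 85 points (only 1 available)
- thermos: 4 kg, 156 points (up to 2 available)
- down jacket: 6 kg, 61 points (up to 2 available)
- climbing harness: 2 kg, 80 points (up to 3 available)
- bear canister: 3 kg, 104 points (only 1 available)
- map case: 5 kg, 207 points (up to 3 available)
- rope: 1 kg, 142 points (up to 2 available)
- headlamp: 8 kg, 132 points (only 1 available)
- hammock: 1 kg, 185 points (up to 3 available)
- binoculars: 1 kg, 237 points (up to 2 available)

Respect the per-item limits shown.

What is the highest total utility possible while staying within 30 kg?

Taking the top-ratio items first gives 3×climbing harness + 3×map case + 2×rope + 3×hammock + 2×binoculars for 2174 (28 kg).
Dropping climbing harness frees 2 kg; slotting in thermos (4 kg) lifts the total to 2250 at 30 kg.

2250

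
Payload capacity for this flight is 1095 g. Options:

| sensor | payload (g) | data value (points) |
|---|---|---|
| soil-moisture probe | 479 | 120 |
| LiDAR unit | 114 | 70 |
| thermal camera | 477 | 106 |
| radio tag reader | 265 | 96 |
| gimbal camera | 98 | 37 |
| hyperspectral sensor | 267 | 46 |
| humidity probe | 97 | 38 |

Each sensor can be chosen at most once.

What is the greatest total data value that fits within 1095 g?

The ratio ordering already packs tightly: soil-moisture probe + LiDAR unit + radio tag reader + gimbal camera + humidity probe, 1053 g, 361.

361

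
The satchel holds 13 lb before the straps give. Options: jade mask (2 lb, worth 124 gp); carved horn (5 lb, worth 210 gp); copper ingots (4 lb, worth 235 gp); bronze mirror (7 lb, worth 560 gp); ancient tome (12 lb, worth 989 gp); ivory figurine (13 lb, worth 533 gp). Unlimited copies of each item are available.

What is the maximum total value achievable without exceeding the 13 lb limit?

989

Ancient tome uses 12 of the 13 lb and totals 989.
The spare 1 lb is too small for any remaining item, and no exchange beats 989.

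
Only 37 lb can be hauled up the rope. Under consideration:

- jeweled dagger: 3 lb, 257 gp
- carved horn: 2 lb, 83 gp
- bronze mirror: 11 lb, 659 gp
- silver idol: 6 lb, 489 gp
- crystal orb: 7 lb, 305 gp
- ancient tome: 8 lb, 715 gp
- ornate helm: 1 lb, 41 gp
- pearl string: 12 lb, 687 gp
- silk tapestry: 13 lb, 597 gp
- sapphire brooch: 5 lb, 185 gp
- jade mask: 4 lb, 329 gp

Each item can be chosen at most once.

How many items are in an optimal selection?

6

Best achievable value is 2634.
One optimal bundle: jeweled dagger + bronze mirror + silver idol + ancient tome + sapphire brooch + jade mask (37 lb).
Every optimal selection uses 6 items.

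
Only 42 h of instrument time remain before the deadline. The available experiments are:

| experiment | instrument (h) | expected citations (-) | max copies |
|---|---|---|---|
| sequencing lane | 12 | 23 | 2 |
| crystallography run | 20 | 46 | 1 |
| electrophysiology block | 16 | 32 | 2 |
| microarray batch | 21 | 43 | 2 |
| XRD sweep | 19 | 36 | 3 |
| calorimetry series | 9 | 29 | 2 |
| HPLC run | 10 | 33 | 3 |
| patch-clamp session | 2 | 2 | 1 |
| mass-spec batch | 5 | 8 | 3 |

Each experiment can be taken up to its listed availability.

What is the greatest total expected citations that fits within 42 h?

Taking calorimetry series + 3×HPLC run + patch-clamp session: 41 h used, 130 in expected citations.
Every other selection either busts 42 h or exceeds an availability limit or fails to beat 130.

130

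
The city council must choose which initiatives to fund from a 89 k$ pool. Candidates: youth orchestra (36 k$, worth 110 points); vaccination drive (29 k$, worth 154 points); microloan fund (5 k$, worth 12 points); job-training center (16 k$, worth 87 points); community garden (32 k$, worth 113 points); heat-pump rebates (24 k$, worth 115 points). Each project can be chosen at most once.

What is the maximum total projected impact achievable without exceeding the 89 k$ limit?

382

The ratio heuristic lands on vaccination drive + microloan fund + job-training center + heat-pump rebates (368) but leaves 15 k$ idle.
Dropping microloan fund and job-training center frees 21 k$; slotting in community garden (32 k$) lifts the total to 382 at 85 k$.
Next best is youth orchestra + vaccination drive + heat-pump rebates at 379 (89 k$) — short by 3.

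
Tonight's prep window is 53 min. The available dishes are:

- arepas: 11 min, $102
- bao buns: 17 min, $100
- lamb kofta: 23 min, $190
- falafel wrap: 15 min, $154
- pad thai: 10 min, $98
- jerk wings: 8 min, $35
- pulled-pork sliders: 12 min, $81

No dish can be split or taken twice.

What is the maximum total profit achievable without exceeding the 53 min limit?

454

Filling by ratio: arepas + falafel wrap + pad thai + pulled-pork sliders for 435, with 5 min left unused.
Replace pulled-pork sliders with bao buns: the trade gains 19 net, giving 454 at 53 min.
Nothing else within 53 min beats 454.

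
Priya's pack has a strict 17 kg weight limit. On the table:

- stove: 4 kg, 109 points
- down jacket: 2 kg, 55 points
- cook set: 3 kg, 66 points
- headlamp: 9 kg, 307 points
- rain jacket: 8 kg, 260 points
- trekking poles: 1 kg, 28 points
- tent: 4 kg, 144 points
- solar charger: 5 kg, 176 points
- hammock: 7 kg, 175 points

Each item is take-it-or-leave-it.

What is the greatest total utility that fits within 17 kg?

Best packing: rain jacket + tent + solar charger — 17 kg, 580 total.
The closest alternative, headlamp + rain jacket, reaches only 567.

580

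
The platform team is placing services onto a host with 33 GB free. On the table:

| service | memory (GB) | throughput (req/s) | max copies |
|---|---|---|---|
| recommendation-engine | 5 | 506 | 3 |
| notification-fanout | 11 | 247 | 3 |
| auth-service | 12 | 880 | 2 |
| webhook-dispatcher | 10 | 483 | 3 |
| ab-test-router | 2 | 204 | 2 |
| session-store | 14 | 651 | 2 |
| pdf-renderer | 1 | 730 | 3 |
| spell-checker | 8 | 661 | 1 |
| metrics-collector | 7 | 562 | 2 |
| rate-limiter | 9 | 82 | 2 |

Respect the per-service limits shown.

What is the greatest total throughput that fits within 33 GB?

4931

Density check — pdf-renderer 730.00, ab-test-router 102.00, recommendation-engine 101.20, spell-checker 82.62 are the best per GB.
The ratio heuristic lands on 3×recommendation-engine + 2×ab-test-router + 3×pdf-renderer + spell-checker (4777) but leaves 3 GB idle.
Replace 2×ab-test-router with metrics-collector: the trade gains 154 net, giving 4931 at 33 GB.
That's the maximum — no swap from here does better than 4931.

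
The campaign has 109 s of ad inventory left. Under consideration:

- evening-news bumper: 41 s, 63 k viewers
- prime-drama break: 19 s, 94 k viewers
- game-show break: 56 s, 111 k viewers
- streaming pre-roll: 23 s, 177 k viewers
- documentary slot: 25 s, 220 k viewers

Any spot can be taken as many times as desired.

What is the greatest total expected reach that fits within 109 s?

880

The ratio ordering already packs tightly: 4×documentary slot, 100 s, 880.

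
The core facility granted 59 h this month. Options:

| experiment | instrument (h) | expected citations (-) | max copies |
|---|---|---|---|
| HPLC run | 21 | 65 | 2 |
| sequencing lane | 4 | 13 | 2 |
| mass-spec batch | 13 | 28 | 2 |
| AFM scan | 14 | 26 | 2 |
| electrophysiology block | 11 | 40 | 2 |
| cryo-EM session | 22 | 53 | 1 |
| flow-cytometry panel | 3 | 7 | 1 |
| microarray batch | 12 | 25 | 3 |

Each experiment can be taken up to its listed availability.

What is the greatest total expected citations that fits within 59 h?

The ratio heuristic lands on HPLC run + 2×sequencing lane + 2×electrophysiology block + flow-cytometry panel (178) but leaves 5 h idle.
The 7 h tied up in sequencing lane and flow-cytometry panel is better spent on microarray batch — total rises to 183 (59 h).
Every other selection either busts 59 h or exceeds an availability limit or fails to beat 183.

183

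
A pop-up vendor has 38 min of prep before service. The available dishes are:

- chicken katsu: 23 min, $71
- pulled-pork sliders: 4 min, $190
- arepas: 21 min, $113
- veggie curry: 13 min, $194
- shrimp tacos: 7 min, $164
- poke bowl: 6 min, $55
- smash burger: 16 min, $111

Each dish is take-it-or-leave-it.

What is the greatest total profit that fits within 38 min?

The ratio ordering already packs tightly: pulled-pork sliders + veggie curry + shrimp tacos + poke bowl, 30 min, 603.
Runner-up pulled-pork sliders + veggie curry + shrimp tacos tops out at 548.

603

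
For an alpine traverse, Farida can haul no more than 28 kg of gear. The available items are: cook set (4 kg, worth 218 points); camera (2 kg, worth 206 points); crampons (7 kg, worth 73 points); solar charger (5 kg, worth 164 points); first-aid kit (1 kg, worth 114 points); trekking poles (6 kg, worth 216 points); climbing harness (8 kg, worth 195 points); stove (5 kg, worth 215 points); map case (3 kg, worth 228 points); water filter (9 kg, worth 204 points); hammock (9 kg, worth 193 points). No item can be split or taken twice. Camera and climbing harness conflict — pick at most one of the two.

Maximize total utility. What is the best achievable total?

By utility per kg: first-aid kit 114.00, camera 103.00, map case 76.00 lead.
Best packing: cook set + camera + solar charger + first-aid kit + trekking poles + stove + map case — 26 kg, 1361 total.
Runner-up cook set + camera + crampons + first-aid kit + trekking poles + stove + map case tops out at 1270.

1361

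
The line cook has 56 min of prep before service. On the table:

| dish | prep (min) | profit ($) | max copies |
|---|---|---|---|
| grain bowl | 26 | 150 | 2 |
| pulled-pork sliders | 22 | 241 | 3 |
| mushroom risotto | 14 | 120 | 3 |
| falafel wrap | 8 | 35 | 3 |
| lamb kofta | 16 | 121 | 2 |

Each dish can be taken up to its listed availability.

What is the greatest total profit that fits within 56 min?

Best packing: 2×pulled-pork sliders + falafel wrap — 52 min, 517 total.

517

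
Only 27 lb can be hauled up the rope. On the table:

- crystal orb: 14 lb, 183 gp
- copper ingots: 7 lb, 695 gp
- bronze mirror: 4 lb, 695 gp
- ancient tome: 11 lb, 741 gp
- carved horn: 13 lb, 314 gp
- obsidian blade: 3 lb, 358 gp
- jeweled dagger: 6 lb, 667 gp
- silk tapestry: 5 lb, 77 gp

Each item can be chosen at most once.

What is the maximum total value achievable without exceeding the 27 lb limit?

Best packing: copper ingots + bronze mirror + obsidian blade + jeweled dagger + silk tapestry — 25 lb, 2492 total.

2492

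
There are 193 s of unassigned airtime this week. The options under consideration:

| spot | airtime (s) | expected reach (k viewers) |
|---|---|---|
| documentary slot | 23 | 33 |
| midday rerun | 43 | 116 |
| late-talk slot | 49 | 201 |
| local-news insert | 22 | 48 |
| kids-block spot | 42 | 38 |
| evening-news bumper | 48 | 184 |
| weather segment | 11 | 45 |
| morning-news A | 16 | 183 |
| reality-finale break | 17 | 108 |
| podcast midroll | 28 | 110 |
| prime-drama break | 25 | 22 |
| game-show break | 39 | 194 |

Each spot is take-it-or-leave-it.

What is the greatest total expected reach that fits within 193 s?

918

Ranking by ratio (expected reach/s): morning-news A 11.44, reality-finale break 6.35, game-show break 4.97, late-talk slot 4.10.
Greedy by ratio would take late-talk slot + local-news insert + weather segment + morning-news A + reality-finale break + podcast midroll + game-show break: 182 s used, total 889.
Dropping weather segment and podcast midroll frees 39 s; slotting in evening-news bumper (48 s) lifts the total to 918 at 191 s.
The closest alternative, late-talk slot + evening-news bumper + weather segment + morning-news A + podcast midroll + game-show break, reaches only 917.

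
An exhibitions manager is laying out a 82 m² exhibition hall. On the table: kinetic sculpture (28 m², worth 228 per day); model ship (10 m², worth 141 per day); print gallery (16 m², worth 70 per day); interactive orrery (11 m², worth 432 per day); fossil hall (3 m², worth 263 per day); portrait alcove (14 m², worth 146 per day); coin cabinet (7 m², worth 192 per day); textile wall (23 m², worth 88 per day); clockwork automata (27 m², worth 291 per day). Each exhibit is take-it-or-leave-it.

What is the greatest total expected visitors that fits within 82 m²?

Best packing: model ship + interactive orrery + fossil hall + portrait alcove + coin cabinet + clockwork automata — 72 m², 1465 total.
The closest alternative, model ship + interactive orrery + fossil hall + coin cabinet + textile wall + clockwork automata, reaches only 1407.

1465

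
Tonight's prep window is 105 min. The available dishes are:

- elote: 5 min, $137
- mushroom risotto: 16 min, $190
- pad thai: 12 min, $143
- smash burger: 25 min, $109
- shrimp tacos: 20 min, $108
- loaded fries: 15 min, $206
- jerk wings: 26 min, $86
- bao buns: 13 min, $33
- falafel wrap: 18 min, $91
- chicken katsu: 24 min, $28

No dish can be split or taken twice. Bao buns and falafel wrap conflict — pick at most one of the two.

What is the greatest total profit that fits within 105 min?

Ranking by ratio (profit/min): elote 27.40, loaded fries 13.73, pad thai 11.92, mushroom risotto 11.88.
Best packing: elote + mushroom risotto + pad thai + smash burger + shrimp tacos + loaded fries — 93 min, 893 total.
Next best is elote + mushroom risotto + pad thai + smash burger + loaded fries + falafel wrap at 876 (91 min) — short by 17.

893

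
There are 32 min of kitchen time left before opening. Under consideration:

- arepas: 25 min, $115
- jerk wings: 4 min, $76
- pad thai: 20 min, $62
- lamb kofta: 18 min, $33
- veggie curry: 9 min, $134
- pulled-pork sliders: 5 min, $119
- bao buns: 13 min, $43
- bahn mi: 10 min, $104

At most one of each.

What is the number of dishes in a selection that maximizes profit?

Best achievable profit is 433.
One optimal bundle: jerk wings + veggie curry + pulled-pork sliders + bahn mi (28 min).
Every optimal selection uses 4 dishes.

4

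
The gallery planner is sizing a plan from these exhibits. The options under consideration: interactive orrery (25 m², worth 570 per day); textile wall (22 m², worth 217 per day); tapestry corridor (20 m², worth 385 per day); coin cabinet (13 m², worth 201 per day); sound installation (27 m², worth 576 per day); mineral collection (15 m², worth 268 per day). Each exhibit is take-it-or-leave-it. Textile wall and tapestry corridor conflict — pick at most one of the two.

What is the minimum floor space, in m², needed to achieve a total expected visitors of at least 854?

Need the lightest bundle worth ≥ 854.
interactive orrery + tapestry corridor: 955 expected visitors at 45 m².
Below 45 m² the best achievable stays under 854.

45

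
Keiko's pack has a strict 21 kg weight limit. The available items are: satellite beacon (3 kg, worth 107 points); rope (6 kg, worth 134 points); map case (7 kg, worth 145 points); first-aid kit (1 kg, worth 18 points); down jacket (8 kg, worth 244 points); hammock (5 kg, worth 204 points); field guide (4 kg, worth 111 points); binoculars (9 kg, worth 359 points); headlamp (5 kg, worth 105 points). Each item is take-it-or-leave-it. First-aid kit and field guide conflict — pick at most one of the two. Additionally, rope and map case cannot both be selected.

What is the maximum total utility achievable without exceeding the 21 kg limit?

The ratio ordering already packs tightly: satellite beacon + hammock + field guide + binoculars, 21 kg, 781.
Runner-up satellite beacon + first-aid kit + down jacket + binoculars tops out at 728.

781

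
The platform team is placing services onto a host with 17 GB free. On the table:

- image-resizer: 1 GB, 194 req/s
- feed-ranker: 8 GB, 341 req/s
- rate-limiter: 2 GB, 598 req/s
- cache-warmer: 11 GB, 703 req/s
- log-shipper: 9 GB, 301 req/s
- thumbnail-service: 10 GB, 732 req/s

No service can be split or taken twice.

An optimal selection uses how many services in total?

Optimal total is 1524.
image-resizer + rate-limiter + thumbnail-service hits 1524 at 13 GB.
Any selection reaching 1524 contains exactly 3 services.

3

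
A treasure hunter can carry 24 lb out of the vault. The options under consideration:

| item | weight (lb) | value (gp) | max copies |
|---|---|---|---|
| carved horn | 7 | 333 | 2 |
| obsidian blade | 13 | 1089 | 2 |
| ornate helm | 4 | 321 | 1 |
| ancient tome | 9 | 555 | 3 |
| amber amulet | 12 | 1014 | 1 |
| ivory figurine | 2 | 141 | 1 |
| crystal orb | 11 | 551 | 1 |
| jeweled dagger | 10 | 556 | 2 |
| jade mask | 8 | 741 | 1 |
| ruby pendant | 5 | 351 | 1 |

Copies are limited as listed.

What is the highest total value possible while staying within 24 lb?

2076

Best packing: ornate helm + amber amulet + jade mask — 24 lb, 2076 total.
Every other selection either busts 24 lb or exceeds an availability limit or fails to beat 2076.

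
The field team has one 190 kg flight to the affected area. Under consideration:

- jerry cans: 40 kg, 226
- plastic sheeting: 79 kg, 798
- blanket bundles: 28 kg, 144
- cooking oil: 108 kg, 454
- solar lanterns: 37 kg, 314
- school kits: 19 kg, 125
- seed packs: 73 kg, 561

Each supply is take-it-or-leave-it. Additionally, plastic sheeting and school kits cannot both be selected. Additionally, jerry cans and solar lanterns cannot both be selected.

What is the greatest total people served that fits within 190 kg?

Plastic sheeting + solar lanterns + seed packs uses 189 of the 190 kg and totals 1673.

1673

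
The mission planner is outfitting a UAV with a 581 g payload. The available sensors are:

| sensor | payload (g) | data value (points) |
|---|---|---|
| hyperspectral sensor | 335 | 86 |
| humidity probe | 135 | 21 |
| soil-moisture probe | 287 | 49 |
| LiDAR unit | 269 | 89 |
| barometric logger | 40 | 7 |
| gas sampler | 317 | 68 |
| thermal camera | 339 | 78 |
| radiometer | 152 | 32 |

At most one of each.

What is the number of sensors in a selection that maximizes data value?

3

The maximum data value within 581 g is 142.
One optimal bundle: humidity probe + LiDAR unit + radiometer (556 g).
Every optimal selection uses 3 sensors.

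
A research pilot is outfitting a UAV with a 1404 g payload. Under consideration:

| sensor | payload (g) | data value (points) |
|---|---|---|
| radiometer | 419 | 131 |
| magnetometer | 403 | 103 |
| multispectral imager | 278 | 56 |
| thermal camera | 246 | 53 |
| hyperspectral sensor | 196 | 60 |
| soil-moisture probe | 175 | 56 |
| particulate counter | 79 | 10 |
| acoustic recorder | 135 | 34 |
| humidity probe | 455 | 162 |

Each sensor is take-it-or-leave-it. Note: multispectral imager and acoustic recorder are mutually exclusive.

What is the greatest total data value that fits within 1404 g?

Taking radiometer + hyperspectral sensor + soil-moisture probe + acoustic recorder + humidity probe: 1380 g used, 443 in data value.
The closest alternative, radiometer + hyperspectral sensor + soil-moisture probe + particulate counter + humidity probe, reaches only 419.

443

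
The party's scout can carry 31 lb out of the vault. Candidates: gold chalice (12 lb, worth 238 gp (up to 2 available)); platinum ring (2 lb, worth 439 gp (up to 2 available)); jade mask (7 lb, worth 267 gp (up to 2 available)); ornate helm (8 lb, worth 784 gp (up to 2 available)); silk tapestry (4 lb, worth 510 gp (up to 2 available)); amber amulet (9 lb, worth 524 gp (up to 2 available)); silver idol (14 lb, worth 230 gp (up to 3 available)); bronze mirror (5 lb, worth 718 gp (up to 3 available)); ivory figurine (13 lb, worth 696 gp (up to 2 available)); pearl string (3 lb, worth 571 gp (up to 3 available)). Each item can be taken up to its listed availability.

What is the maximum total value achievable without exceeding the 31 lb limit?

5047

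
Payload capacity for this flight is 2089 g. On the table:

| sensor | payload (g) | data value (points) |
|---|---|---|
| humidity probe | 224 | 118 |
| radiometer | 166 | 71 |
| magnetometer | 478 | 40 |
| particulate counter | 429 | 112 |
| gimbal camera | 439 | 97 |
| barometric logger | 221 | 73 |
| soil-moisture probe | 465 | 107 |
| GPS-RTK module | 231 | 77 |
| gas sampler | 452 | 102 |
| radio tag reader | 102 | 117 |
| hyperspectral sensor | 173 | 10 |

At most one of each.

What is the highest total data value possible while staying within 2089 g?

704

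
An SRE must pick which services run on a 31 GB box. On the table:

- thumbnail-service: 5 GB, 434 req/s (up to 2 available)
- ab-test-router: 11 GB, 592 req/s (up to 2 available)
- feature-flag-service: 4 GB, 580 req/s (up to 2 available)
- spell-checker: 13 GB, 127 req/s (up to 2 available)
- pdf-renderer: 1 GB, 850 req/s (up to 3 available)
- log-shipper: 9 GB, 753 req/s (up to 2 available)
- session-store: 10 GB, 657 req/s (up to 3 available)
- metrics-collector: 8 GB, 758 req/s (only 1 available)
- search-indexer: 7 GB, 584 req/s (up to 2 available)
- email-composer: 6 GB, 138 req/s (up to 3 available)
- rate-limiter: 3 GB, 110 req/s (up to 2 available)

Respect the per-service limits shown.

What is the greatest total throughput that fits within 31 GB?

5486

Greedy by ratio would take 2×thumbnail-service + 2×feature-flag-service + 3×pdf-renderer + metrics-collector: 29 GB used, total 5336.
The 5 GB tied up in thumbnail-service is better spent on search-indexer — total rises to 5486 (31 GB).
That's the maximum — no swap from here does better than 5486.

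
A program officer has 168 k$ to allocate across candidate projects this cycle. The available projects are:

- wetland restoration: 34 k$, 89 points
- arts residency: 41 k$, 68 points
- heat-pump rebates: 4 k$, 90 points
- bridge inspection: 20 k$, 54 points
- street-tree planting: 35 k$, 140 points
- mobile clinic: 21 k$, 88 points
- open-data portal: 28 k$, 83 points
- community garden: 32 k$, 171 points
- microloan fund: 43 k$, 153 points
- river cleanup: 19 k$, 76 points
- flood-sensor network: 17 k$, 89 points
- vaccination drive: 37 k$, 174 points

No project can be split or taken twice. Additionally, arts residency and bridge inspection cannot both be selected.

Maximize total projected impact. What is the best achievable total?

828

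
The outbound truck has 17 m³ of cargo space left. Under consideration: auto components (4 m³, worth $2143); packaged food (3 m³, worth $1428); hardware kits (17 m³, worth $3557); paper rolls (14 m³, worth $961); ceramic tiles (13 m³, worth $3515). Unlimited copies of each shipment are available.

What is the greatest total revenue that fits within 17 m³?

Density check — auto components 535.75, packaged food 476.00, ceramic tiles 270.38, hardware kits 209.24 are the best per m³.
Best packing: 4×auto components — 16 m³, 8572 total.

8572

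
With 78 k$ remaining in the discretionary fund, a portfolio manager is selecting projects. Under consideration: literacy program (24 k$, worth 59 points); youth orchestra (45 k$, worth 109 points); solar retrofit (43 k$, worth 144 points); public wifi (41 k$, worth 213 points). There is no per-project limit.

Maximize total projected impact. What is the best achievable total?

272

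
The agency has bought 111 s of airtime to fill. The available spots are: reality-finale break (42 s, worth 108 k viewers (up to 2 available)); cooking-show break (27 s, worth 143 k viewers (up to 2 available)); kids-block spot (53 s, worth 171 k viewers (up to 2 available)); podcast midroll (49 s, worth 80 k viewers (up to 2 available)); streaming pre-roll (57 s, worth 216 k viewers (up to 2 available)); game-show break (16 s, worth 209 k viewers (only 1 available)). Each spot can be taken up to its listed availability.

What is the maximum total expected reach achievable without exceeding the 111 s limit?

A density-first pass picks 2×cooking-show break + game-show break — 495 at 70 s.
Replace cooking-show break with streaming pre-roll: the trade gains 73 net, giving 568 at 100 s.
No other feasible combination exceeds 568.

568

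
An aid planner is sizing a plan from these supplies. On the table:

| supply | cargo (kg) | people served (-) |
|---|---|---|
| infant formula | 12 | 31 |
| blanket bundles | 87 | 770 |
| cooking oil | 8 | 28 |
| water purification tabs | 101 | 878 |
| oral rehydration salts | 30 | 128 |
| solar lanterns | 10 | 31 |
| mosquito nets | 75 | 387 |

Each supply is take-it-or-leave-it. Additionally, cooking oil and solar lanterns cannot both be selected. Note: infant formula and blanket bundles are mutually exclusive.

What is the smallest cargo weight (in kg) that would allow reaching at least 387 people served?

Look for the lowest-cargo combination reaching 387.
Taking mosquito nets gives 387 (≥ 387) for 75 kg.
Below 75 kg the best achievable stays under 387.

75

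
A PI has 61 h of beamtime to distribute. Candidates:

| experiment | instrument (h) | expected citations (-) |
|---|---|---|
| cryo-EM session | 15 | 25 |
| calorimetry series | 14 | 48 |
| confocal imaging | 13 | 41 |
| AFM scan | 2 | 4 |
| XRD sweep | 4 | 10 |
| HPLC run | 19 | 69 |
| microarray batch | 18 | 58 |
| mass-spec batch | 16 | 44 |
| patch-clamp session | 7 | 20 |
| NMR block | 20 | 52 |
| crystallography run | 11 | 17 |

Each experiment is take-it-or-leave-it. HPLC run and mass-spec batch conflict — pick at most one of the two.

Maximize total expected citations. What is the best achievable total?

199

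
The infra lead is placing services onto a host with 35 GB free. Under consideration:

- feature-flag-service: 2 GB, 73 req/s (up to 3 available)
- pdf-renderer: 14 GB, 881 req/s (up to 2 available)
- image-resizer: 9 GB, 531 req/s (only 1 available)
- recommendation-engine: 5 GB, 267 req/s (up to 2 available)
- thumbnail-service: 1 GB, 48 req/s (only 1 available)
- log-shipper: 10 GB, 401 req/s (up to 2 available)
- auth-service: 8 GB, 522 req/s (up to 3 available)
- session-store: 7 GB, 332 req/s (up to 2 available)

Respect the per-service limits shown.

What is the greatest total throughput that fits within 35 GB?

Greedy by ratio would take image-resizer + thumbnail-service + 3×auth-service: 34 GB used, total 2145.
Reworking the packing: pdf-renderer + recommendation-engine + 2×auth-service uses 35 GB and improves the total to 2192.
No other feasible combination exceeds 2192.

2192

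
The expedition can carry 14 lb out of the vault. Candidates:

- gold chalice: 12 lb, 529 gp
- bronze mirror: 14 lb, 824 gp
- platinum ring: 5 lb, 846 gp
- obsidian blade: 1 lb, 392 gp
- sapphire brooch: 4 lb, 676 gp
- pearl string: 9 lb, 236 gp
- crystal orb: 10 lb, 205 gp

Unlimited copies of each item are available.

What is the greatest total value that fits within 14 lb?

Ranking by ratio (value/lb): obsidian blade 392.00, platinum ring 169.20, sapphire brooch 169.00, bronze mirror 58.86.
Best packing: 14×obsidian blade — 14 lb, 5488 total.
Nothing else within 14 lb beats 5488.

5488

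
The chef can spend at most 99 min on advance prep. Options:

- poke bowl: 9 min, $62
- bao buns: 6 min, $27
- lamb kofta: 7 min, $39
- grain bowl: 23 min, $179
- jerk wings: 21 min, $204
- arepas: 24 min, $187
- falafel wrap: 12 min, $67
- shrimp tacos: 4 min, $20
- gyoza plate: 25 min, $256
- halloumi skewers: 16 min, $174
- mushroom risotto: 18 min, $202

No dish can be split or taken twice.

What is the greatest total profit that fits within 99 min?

945

Taking the top-ratio dishes first gives poke bowl + lamb kofta + jerk wings + gyoza plate + halloumi skewers + mushroom risotto for 937 (96 min).
Dropping lamb kofta frees 7 min; slotting in bao buns + shrimp tacos (10 min) lifts the total to 945 at 99 min.
The closest alternative, lamb kofta + jerk wings + falafel wrap + gyoza plate + halloumi skewers + mushroom risotto, reaches only 942.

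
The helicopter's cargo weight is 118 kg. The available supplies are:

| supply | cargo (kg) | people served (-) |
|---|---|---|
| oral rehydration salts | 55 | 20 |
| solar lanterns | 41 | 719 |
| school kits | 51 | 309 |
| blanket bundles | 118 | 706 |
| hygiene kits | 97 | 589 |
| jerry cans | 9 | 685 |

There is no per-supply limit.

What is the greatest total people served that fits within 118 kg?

8905

The ratio ordering already packs tightly: 13×jerry cans, 117 kg, 8905.
No other feasible combination exceeds 8905.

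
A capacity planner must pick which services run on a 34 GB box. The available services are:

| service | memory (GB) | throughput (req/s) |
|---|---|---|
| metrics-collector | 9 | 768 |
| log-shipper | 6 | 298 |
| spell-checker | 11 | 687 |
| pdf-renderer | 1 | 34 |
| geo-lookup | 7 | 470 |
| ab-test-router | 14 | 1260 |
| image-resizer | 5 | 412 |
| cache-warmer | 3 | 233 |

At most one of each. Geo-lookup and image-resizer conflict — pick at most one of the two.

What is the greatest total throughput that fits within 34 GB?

2765

The ratio heuristic lands on metrics-collector + pdf-renderer + ab-test-router + image-resizer + cache-warmer (2707) but leaves 2 GB idle.
The 5 GB tied up in image-resizer is better spent on geo-lookup — total rises to 2765 (34 GB).
The closest alternative, metrics-collector + log-shipper + ab-test-router + image-resizer, reaches only 2738.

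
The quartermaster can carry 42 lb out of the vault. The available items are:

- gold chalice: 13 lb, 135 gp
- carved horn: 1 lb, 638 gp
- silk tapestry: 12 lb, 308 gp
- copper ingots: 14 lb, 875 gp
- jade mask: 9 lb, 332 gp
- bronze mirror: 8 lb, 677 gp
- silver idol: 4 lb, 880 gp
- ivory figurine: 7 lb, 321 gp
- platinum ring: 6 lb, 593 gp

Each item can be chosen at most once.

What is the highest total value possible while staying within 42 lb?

3995

Ranking by ratio (value/lb): carved horn 638.00, silver idol 220.00, platinum ring 98.83.
A density-first pass picks carved horn + copper ingots + bronze mirror + silver idol + ivory figurine + platinum ring — 3984 at 40 lb.
The 7 lb tied up in ivory figurine is better spent on jade mask — total rises to 3995 (42 lb).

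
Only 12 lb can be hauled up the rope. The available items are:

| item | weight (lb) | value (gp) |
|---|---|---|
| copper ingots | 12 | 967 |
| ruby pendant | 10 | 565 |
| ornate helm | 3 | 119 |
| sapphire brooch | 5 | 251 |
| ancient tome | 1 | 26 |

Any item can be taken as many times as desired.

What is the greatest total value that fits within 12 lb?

Best packing: copper ingots — 12 lb, 967 total.

967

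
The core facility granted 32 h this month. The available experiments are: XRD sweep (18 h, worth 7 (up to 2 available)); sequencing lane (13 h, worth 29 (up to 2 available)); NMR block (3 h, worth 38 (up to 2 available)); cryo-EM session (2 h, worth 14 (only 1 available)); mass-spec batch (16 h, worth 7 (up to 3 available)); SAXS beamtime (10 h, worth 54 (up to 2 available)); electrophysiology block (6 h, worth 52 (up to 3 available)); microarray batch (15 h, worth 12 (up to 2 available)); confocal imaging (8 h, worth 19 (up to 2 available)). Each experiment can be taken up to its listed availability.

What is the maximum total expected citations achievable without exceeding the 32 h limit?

Density check — NMR block 12.67, electrophysiology block 8.67, cryo-EM session 7.00 are the best per h.
The ratio heuristic lands on 2×NMR block + cryo-EM session + 3×electrophysiology block (246) but leaves 6 h idle.
Dropping cryo-EM session frees 2 h; slotting in confocal imaging (8 h) lifts the total to 251 at 32 h.
Every other selection either busts 32 h or exceeds an availability limit or fails to beat 251.

251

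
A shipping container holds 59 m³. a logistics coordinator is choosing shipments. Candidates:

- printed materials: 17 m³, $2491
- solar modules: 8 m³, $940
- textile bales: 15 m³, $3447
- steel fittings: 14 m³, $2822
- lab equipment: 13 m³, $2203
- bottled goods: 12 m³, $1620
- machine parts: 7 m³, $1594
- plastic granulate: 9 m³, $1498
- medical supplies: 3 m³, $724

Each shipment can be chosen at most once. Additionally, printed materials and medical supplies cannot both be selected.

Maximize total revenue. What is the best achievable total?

Taking the top-ratio shipments first gives textile bales + steel fittings + lab equipment + machine parts + medical supplies for 10790 (52 m³).
Replace medical supplies with plastic granulate: the trade gains 774 net, giving 11564 at 58 m³.
Nothing else feasible within 59 m³ beats 11564.

11564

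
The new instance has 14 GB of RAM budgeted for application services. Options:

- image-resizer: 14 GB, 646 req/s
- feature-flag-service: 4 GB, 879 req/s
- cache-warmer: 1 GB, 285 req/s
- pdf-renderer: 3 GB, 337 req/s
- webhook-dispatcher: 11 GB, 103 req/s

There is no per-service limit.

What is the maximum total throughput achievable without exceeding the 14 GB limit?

Ranking by ratio (throughput/GB): cache-warmer 285.00, feature-flag-service 219.75, pdf-renderer 112.33, image-resizer 46.14.
Taking 14×cache-warmer: 14 GB used, 3990 in throughput.
That's the maximum — no swap from here does better than 3990.

3990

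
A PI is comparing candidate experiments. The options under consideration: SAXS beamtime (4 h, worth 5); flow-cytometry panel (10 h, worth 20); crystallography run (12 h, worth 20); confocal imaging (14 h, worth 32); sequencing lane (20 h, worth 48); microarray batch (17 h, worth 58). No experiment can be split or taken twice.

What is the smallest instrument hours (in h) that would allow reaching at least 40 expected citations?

Look for the lowest-instrument combination reaching 40.
microarray batch reaches 58 using 17 h.
No combination under 17 h hits 40.

17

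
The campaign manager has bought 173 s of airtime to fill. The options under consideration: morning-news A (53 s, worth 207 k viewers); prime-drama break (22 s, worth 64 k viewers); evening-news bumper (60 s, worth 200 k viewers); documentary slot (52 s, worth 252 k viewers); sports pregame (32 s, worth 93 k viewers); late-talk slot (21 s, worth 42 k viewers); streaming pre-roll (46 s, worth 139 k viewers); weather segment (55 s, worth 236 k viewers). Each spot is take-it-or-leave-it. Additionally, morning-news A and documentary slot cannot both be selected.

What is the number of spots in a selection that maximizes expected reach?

3

Best achievable expected reach is 688.
For example evening-news bumper + documentary slot + weather segment achieves it, using 167 s.
Any selection reaching 688 contains exactly 3 spots.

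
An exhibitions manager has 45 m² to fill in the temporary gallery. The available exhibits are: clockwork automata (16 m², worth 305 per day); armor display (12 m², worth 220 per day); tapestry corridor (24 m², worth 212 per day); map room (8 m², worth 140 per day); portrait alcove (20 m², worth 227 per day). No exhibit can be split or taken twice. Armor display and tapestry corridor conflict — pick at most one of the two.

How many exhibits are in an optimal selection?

3

Best achievable expected visitors is 672.
For example clockwork automata + map room + portrait alcove achieves it, using 44 m².
Any selection reaching 672 contains exactly 3 exhibits.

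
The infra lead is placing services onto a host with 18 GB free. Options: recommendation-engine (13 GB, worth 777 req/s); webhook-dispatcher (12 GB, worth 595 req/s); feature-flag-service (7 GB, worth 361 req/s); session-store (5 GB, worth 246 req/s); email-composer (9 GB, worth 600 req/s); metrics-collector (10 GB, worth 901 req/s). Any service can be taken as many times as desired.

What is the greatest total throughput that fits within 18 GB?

1262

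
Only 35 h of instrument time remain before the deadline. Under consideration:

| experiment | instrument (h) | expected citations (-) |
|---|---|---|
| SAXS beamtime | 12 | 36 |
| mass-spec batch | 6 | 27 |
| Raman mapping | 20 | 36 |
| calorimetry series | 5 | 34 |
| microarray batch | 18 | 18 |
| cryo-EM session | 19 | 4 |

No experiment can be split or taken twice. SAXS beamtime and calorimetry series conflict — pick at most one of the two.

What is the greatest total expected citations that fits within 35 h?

Mass-spec batch + Raman mapping + calorimetry series uses 31 of the 35 h and totals 97.
The spare 4 h is too small for any remaining experiment, and no feasible exchange beats 97.

97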